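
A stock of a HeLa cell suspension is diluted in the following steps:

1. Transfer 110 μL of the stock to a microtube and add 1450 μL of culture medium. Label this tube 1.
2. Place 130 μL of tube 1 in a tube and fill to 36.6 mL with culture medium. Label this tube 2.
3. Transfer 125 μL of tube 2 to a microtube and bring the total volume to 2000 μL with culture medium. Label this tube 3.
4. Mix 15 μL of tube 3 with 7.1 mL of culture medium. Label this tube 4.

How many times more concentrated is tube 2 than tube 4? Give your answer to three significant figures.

Step 1: 110 μL + 1450 μL = 1560 μL total → factor 1560/110 = 14.182
Step 2: 130 μL brought to 36.6 mL → factor 36600/130 = 281.54
Step 3: 125 μL brought to 2000 μL → factor 2000/125 = 16
Step 4: 15 μL + 7.1 mL = 7115 μL total → factor 7115/15 = 474.33
Dilution factor to tube 2 = 3992.7; to tube 4 = 3.0302 × 10^7
[tube 2]/[tube 4] = (factor to tube 4)/(factor to tube 2) = 3.0302 × 10^7/3992.7 = 7.59 × 10^3

7.59 × 10^3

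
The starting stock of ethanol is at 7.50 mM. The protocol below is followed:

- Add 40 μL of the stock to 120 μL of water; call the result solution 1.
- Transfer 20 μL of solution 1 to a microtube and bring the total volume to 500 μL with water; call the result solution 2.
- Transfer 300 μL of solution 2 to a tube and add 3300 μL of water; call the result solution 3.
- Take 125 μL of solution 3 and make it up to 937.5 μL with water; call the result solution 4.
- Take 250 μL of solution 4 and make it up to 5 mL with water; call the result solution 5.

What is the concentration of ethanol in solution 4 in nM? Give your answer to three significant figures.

833 nM

Step 1: 40 μL + 120 μL = 160 μL total → factor 160/40 = 4
Step 2: 20 μL brought to 500 μL → factor 500/20 = 25
Step 3: 300 μL + 3300 μL = 3600 μL total → factor 3600/300 = 12
Step 4: 125 μL brought to 937.5 μL → factor 937.5/125 = 7.5
Dilution factor through solution 4 = 4 × 25 × 12 × 7.5 = 9000
[solution 4] = 7.50 mM / 9000 = 0.0008333 mM = 833 nM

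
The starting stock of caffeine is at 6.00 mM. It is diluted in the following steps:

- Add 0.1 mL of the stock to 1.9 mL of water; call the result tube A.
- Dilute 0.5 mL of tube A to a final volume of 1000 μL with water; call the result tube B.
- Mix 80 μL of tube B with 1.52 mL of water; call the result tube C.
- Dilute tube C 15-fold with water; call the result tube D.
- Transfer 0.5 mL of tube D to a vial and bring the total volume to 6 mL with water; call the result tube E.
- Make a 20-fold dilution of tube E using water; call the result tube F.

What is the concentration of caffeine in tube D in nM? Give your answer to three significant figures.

500 nM

Step 1: 0.1 mL + 1.9 mL = 2 mL total → factor 2/0.1 = 20
Step 2: 0.5 mL brought to 1000 μL → factor 1/0.5 = 2
Step 3: 80 μL + 1.52 mL = 1600 μL total → factor 1600/80 = 20
Step 4: 15-fold → factor 15
Dilution factor through tube D = 20 × 2 × 20 × 15 = 12000
[tube D] = 6.00 mM / 12000 = 0.0005000 mM = 500 nM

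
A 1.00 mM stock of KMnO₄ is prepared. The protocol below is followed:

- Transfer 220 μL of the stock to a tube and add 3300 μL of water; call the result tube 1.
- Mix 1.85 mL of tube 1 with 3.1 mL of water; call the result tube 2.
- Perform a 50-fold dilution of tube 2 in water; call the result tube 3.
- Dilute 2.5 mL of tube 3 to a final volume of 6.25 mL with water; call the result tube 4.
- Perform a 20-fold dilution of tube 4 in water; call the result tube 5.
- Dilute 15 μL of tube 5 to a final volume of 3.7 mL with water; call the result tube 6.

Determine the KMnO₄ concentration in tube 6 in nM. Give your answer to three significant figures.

Step 1: 220 μL + 3300 μL = 3520 μL total → factor 3520/220 = 16
Step 2: 1.85 mL + 3.1 mL = 4.95 mL total → factor 4.95/1.85 = 2.6757
Step 3: 50-fold → factor 50
Step 4: 2.5 mL brought to 6.25 mL → factor 6.25/2.5 = 2.5
Step 5: 20-fold → factor 20
Step 6: 15 μL brought to 3.7 mL → factor 3700/15 = 246.67
Overall dilution factor = 16 × 2.6757 × 50 × 2.5 × 20 × 246.67 = 2.64 × 10^7
Final = 1.00 mM / 2.64 × 10^7 = 3.788 × 10^-8 mM = 0.0379 nM

0.0379 nM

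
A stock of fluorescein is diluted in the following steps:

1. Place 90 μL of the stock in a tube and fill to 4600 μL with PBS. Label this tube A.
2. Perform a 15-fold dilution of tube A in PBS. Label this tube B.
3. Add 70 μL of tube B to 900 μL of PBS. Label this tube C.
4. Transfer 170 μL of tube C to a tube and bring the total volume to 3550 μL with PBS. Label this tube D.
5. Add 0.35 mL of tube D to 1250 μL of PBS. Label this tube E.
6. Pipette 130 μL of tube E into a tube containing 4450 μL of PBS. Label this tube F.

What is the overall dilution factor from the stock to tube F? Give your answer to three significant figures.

3.57 × 10^7

Step 1: 90 μL brought to 4600 μL → factor 4600/90 = 51.111
Step 2: 15-fold → factor 15
Step 3: 70 μL + 900 μL = 970 μL total → factor 970/70 = 13.857
Step 4: 170 μL brought to 3550 μL → factor 3550/170 = 20.882
Step 5: 0.35 mL + 1250 μL = 1.6 mL total → factor 1.6/0.35 = 4.5714
Step 6: 130 μL + 4450 μL = 4580 μL total → factor 4580/130 = 35.231
Overall dilution factor = 51.111 × 15 × 13.857 × 20.882 × 4.5714 × 35.231 = 3.573 × 10^7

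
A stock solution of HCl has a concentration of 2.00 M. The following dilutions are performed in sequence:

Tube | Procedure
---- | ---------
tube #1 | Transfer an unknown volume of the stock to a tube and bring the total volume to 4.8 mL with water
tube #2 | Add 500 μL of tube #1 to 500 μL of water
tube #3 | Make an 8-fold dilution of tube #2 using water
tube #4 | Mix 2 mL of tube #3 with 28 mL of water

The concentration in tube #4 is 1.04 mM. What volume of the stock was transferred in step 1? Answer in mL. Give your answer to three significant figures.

Step 1: v brought to 4.8 mL → factor = 4.8 mL/v
Step 2: 500 μL + 500 μL = 1000 μL total → factor 1000/500 = 2
Step 3: 8-fold → factor 8
Step 4: 2 mL + 28 mL = 30 mL total → factor 30/2 = 15
Product of known-step factors = 240
Overall factor = 2.00 M / (1.04 mM) = 1923.1
Step-1 factor = 1923.1 / 240 = 8.0128
v = 4.8 mL / 8.0128 = 0.599 mL

0.599 mL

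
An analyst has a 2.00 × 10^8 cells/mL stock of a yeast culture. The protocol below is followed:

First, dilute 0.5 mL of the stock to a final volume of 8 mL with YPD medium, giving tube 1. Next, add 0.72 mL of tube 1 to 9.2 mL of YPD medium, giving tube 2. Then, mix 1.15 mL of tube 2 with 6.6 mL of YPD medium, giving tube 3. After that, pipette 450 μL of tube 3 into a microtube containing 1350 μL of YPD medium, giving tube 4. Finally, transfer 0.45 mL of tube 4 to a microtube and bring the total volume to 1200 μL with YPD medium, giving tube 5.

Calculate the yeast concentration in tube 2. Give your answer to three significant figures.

Step 1: 0.5 mL brought to 8 mL → factor 8/0.5 = 16
Step 2: 0.72 mL + 9.2 mL = 9.92 mL total → factor 9.92/0.72 = 13.778
Dilution factor through tube 2 = 16 × 13.778 = 220.44
[tube 2] = 2.00 × 10^8 cells/mL / 220.44 = 9.07 × 10^5 cells/mL

9.07 × 10^5 cells/mL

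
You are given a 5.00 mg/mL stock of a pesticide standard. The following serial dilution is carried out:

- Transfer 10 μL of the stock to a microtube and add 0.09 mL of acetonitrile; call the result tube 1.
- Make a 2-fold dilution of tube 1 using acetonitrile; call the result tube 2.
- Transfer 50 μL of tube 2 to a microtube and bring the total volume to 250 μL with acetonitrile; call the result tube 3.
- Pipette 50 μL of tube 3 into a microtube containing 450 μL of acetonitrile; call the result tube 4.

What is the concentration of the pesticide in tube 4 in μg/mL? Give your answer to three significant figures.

5.00 μg/mL

Step 1: 10 μL + 0.09 mL = 100 μL total → factor 100/10 = 10
Step 2: 2-fold → factor 2
Step 3: 50 μL brought to 250 μL → factor 250/50 = 5
Step 4: 50 μL + 450 μL = 500 μL total → factor 500/50 = 10
Overall dilution factor = 10 × 2 × 5 × 10 = 1000
Final = 5.00 mg/mL / 1000 = 0.005000 mg/mL = 5.00 μg/mL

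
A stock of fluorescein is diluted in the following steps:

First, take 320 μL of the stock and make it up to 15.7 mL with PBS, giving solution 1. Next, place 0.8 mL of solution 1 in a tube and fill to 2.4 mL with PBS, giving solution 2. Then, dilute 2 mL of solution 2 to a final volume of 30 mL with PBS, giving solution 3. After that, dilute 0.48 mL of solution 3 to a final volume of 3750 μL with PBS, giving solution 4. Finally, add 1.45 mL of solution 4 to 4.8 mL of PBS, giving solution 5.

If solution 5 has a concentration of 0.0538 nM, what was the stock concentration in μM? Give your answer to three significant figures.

4.00 μM

Step 1: 320 μL brought to 15.7 mL → factor 15700/320 = 49.062
Step 2: 0.8 mL brought to 2.4 mL → factor 2.4/0.8 = 3
Step 3: 2 mL brought to 30 mL → factor 30/2 = 15
Step 4: 0.48 mL brought to 3750 μL → factor 3.75/0.48 = 7.8125
Step 5: 1.45 mL + 4.8 mL = 6.25 mL total → factor 6.25/1.45 = 4.3103
Overall dilution factor = 49.062 × 3 × 15 × 7.8125 × 4.3103 = 74347
Stock = 0.0538 nM × 74347 = 4000 nM = 4.00 μM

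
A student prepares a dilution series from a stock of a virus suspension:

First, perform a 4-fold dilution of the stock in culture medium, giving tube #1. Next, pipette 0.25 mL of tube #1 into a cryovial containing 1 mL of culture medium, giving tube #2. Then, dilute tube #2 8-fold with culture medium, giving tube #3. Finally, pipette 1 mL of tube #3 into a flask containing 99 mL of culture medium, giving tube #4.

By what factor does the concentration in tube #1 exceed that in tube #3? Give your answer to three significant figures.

Step 1: 4-fold → factor 4
Step 2: 0.25 mL + 1 mL = 1.25 mL total → factor 1.25/0.25 = 5
Step 3: 8-fold → factor 8
Dilution factor to tube #1 = 4; to tube #3 = 160
[tube #1]/[tube #3] = (factor to tube #3)/(factor to tube #1) = 160/4 = 40.0

40.0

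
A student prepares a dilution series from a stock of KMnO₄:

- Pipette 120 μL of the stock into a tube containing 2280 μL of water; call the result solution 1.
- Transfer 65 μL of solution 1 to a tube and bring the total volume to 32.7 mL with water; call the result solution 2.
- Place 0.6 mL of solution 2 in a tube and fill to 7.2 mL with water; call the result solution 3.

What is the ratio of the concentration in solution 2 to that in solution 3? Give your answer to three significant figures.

Step 1: 120 μL + 2280 μL = 2400 μL total → factor 2400/120 = 20
Step 2: 65 μL brought to 32.7 mL → factor 32700/65 = 503.08
Step 3: 0.6 mL brought to 7.2 mL → factor 7.2/0.6 = 12
Dilution factor to solution 2 = 10062; to solution 3 = 1.2074 × 10^5
[solution 2]/[solution 3] = (factor to solution 3)/(factor to solution 2) = 1.2074 × 10^5/10062 = 12.0

12.0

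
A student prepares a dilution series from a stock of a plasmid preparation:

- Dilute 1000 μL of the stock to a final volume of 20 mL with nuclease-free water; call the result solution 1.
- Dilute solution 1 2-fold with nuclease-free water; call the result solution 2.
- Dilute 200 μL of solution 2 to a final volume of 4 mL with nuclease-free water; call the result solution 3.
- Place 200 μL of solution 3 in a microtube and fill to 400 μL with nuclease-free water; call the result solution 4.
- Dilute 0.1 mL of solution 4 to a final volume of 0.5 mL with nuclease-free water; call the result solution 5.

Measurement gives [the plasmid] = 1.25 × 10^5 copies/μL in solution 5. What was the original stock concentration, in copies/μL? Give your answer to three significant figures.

1.00 × 10^9 copies/μL

Step 1: 1000 μL brought to 20 mL → factor 20000/1000 = 20
Step 2: 2-fold → factor 2
Step 3: 200 μL brought to 4 mL → factor 4000/200 = 20
Step 4: 200 μL brought to 400 μL → factor 400/200 = 2
Step 5: 0.1 mL brought to 0.5 mL → factor 0.5/0.1 = 5
Overall dilution factor = 20 × 2 × 20 × 2 × 5 = 8000
Stock = 1.25 × 10^5 copies/μL × 8000 = 1.00 × 10^9 copies/μL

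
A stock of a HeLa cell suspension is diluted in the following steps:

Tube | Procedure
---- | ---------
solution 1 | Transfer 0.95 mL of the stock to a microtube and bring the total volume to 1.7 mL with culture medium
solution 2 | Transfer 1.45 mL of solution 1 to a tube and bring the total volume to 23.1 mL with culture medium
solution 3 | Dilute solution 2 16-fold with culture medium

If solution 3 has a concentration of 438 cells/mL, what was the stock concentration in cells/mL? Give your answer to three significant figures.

Step 1: 0.95 mL brought to 1.7 mL → factor 1.7/0.95 = 1.7895
Step 2: 1.45 mL brought to 23.1 mL → factor 23.1/1.45 = 15.931
Step 3: 16-fold → factor 16
Overall dilution factor = 1.7895 × 15.931 × 16 = 456.13
Stock = 438 cells/mL × 456.13 = 2.00 × 10^5 cells/mL

2.00 × 10^5 cells/mL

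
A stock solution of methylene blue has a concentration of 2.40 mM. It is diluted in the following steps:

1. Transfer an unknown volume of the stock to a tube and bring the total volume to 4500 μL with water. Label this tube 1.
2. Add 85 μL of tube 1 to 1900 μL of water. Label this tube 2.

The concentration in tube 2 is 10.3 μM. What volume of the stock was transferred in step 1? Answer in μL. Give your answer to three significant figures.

451 μL

Step 1: v brought to 4500 μL → factor = 4500 μL/v
Step 2: 85 μL + 1900 μL = 1985 μL total → factor 1985/85 = 23.353
Product of known-step factors = 23.353
Overall factor = 2.40 mM / (10.3 μM) = 233.01
Step-1 factor = 233.01 / 23.353 = 9.9777
v = 4500 μL / 9.9777 = 451 μL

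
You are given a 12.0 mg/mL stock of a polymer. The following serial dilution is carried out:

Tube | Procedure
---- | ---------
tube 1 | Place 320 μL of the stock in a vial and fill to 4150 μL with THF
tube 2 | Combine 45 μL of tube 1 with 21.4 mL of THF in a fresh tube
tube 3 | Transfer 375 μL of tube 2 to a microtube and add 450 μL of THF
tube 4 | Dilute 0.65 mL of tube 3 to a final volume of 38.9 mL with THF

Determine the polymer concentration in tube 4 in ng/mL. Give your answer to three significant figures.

14.7 ng/mL

Step 1: 320 μL brought to 4150 μL → factor 4150/320 = 12.969
Step 2: 45 μL + 21.4 mL = 21445 μL total → factor 21445/45 = 476.56
Step 3: 375 μL + 450 μL = 825 μL total → factor 825/375 = 2.2
Step 4: 0.65 mL brought to 38.9 mL → factor 38.9/0.65 = 59.846
Overall dilution factor = 12.969 × 476.56 × 2.2 × 59.846 = 8.1371 × 10^5
Final = 12.0 mg/mL / 8.1371 × 10^5 = 1.475 × 10^-5 mg/mL = 14.7 ng/mL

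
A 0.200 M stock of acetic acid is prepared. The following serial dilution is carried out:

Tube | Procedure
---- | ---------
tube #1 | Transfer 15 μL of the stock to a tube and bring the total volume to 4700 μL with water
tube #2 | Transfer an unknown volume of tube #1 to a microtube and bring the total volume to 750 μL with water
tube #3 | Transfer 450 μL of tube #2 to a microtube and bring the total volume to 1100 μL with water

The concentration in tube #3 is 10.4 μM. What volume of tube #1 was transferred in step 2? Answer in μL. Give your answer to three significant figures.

Step 1: 15 μL brought to 4700 μL → factor 4700/15 = 313.33
Step 2: v brought to 750 μL → factor = 750 μL/v
Step 3: 450 μL brought to 1100 μL → factor 1100/450 = 2.4444
Product of known-step factors = 765.93
Overall factor = 0.200 M / (10.4 μM) = 19231
Step-2 factor = 19231 / 765.93 = 25.108
v = 750 μL / 25.108 = 29.9 μL

29.9 μL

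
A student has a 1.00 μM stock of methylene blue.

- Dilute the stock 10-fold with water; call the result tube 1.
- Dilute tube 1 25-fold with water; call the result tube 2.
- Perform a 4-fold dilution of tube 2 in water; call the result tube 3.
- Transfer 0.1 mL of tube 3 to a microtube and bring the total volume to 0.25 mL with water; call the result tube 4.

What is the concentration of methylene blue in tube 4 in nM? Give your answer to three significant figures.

0.400 nM

Step 1: 10-fold → factor 10
Step 2: 25-fold → factor 25
Step 3: 4-fold → factor 4
Step 4: 0.1 mL brought to 0.25 mL → factor 0.25/0.1 = 2.5
Overall dilution factor = 10 × 25 × 4 × 2.5 = 2500
Final = 1.00 μM / 2500 = 0.0004000 μM = 0.400 nM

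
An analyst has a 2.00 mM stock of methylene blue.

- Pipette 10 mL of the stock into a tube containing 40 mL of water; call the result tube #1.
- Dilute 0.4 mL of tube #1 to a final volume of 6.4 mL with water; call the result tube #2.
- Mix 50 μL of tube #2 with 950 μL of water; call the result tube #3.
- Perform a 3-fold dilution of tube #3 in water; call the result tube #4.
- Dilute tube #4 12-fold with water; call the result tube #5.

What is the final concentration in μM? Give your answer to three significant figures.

Step 1: 10 mL + 40 mL = 50 mL total → factor 50/10 = 5
Step 2: 0.4 mL brought to 6.4 mL → factor 6.4/0.4 = 16
Step 3: 50 μL + 950 μL = 1000 μL total → factor 1000/50 = 20
Step 4: 3-fold → factor 3
Step 5: 12-fold → factor 12
Overall dilution factor = 5 × 16 × 20 × 3 × 12 = 57600
Final = 2.00 mM / 57600 = 3.472 × 10^-5 mM = 0.0347 μM

0.0347 μM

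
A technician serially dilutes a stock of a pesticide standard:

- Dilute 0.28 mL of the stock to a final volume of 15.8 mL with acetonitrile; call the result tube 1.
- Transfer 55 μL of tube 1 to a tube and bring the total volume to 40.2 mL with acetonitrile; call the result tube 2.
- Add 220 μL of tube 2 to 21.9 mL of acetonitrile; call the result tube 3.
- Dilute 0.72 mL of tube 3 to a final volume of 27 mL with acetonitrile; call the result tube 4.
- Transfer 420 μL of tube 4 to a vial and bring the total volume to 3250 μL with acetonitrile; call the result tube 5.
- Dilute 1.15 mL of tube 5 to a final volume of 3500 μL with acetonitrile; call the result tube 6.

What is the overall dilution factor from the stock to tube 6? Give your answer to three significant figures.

Step 1: 0.28 mL brought to 15.8 mL → factor 15.8/0.28 = 56.429
Step 2: 55 μL brought to 40.2 mL → factor 40200/55 = 730.91
Step 3: 220 μL + 21.9 mL = 22120 μL total → factor 22120/220 = 100.55
Step 4: 0.72 mL brought to 27 mL → factor 27/0.72 = 37.5
Step 5: 420 μL brought to 3250 μL → factor 3250/420 = 7.7381
Step 6: 1.15 mL brought to 3500 μL → factor 3.5/1.15 = 3.0435
Overall dilution factor = 56.429 × 730.91 × 100.55 × 37.5 × 7.7381 × 3.0435 = 3.6624 × 10^9

3.66 × 10^9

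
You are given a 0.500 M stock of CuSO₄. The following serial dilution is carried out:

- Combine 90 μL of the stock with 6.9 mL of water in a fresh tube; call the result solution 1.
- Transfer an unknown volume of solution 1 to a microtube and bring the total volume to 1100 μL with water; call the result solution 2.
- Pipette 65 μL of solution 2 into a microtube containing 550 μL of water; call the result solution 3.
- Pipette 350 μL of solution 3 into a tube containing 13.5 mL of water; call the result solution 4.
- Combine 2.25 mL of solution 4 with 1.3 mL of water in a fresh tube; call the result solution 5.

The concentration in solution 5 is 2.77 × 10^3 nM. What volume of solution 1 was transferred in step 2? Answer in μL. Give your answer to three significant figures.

280 μL

Step 1: 90 μL + 6.9 mL = 6990 μL total → factor 6990/90 = 77.667
Step 2: v brought to 1100 μL → factor = 1100 μL/v
Step 3: 65 μL + 550 μL = 615 μL total → factor 615/65 = 9.4615
Step 4: 350 μL + 13.5 mL = 13850 μL total → factor 13850/350 = 39.571
Step 5: 2.25 mL + 1.3 mL = 3.55 mL total → factor 3.55/2.25 = 1.5778
Product of known-step factors = 45880
Overall factor = 0.500 M / (2.77 × 10^3 nM) = 1.8051 × 10^5
Step-2 factor = 1.8051 × 10^5 / 45880 = 3.9343
v = 1100 μL / 3.9343 = 280 μL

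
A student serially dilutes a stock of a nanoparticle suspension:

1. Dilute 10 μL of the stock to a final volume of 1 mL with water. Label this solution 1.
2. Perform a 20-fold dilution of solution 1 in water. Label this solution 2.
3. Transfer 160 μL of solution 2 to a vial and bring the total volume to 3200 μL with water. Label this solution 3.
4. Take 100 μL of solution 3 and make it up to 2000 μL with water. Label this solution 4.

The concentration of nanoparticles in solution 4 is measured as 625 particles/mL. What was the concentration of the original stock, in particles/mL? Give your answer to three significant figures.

Step 1: 10 μL brought to 1 mL → factor 1000/10 = 100
Step 2: 20-fold → factor 20
Step 3: 160 μL brought to 3200 μL → factor 3200/160 = 20
Step 4: 100 μL brought to 2000 μL → factor 2000/100 = 20
Overall dilution factor = 100 × 20 × 20 × 20 = 8 × 10^5
Stock = 625 particles/mL × 8 × 10^5 = 5.00 × 10^8 particles/mL

5.00 × 10^8 particles/mL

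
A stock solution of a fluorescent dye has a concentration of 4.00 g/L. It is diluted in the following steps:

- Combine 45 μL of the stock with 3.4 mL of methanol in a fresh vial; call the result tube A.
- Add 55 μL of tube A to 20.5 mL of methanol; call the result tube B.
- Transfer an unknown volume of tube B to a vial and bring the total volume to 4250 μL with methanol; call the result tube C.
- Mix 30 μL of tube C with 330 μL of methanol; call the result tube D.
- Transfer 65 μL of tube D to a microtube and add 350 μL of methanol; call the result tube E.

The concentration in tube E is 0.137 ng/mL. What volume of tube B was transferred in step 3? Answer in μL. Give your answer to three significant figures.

Step 1: 45 μL + 3.4 mL = 3445 μL total → factor 3445/45 = 76.556
Step 2: 55 μL + 20.5 mL = 20555 μL total → factor 20555/55 = 373.73
Step 3: v brought to 4250 μL → factor = 4250 μL/v
Step 4: 30 μL + 330 μL = 360 μL total → factor 360/30 = 12
Step 5: 65 μL + 350 μL = 415 μL total → factor 415/65 = 6.3846
Product of known-step factors = 2.192 × 10^6
Overall factor = 4.00 g/L / (0.137 ng/mL) = 2.9197 × 10^7
Step-3 factor = 2.9197 × 10^7 / 2.192 × 10^6 = 13.32
v = 4250 μL / 13.32 = 319 μL

319 μL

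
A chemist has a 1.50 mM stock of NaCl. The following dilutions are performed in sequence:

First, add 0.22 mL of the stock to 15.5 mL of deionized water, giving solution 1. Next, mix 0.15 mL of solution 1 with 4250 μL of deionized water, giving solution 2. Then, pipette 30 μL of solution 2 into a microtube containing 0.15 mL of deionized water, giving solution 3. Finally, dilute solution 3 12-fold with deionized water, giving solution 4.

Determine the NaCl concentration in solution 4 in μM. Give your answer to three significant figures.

Step 1: 0.22 mL + 15.5 mL = 15.72 mL total → factor 15.72/0.22 = 71.455
Step 2: 0.15 mL + 4250 μL = 4.4 mL total → factor 4.4/0.15 = 29.333
Step 3: 30 μL + 0.15 mL = 180 μL total → factor 180/30 = 6
Step 4: 12-fold → factor 12
Overall dilution factor = 71.455 × 29.333 × 6 × 12 = 1.5091 × 10^5
Final = 1.50 mM / 1.5091 × 10^5 = 9.940 × 10^-6 mM = 0.00994 μM

0.00994 μM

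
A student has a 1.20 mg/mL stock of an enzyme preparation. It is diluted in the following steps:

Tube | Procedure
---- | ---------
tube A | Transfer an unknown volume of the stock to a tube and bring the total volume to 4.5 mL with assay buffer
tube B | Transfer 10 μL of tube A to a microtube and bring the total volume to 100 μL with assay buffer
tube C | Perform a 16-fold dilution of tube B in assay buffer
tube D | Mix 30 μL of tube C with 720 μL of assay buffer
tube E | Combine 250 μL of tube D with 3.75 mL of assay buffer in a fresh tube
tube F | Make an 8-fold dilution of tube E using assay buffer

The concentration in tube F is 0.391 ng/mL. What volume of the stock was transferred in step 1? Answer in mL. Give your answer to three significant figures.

Step 1: v brought to 4.5 mL → factor = 4.5 mL/v
Step 2: 10 μL brought to 100 μL → factor 100/10 = 10
Step 3: 16-fold → factor 16
Step 4: 30 μL + 720 μL = 750 μL total → factor 750/30 = 25
Step 5: 250 μL + 3.75 mL = 4000 μL total → factor 4000/250 = 16
Step 6: 8-fold → factor 8
Product of known-step factors = 5.12 × 10^5
Overall factor = 1.20 mg/mL / (0.391 ng/mL) = 3.0691 × 10^6
Step-1 factor = 3.0691 × 10^6 / 5.12 × 10^5 = 5.9942
v = 4.5 mL / 5.9942 = 0.751 mL

0.751 mL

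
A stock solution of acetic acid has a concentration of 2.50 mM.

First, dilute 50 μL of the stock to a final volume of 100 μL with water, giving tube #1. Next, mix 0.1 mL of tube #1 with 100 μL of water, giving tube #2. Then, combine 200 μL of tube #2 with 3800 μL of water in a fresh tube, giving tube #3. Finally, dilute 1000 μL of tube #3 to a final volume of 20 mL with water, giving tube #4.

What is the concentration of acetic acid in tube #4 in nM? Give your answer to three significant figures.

1.56 × 10^3 nM

Step 1: 50 μL brought to 100 μL → factor 100/50 = 2
Step 2: 0.1 mL + 100 μL = 0.2 mL total → factor 0.2/0.1 = 2
Step 3: 200 μL + 3800 μL = 4000 μL total → factor 4000/200 = 20
Step 4: 1000 μL brought to 20 mL → factor 20000/1000 = 20
Overall dilution factor = 2 × 2 × 20 × 20 = 1600
Final = 2.50 mM / 1600 = 0.001563 mM = 1.56 × 10^3 nM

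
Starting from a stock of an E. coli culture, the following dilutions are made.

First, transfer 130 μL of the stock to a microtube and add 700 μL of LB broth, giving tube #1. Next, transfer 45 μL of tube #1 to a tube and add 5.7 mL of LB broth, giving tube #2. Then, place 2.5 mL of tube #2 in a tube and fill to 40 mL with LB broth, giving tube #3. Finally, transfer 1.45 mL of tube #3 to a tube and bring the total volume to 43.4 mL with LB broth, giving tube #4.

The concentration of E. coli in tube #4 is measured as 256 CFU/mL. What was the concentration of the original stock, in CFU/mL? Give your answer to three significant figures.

9.99 × 10^7 CFU/mL

Step 1: 130 μL + 700 μL = 830 μL total → factor 830/130 = 6.3846
Step 2: 45 μL + 5.7 mL = 5745 μL total → factor 5745/45 = 127.67
Step 3: 2.5 mL brought to 40 mL → factor 40/2.5 = 16
Step 4: 1.45 mL brought to 43.4 mL → factor 43.4/1.45 = 29.931
Overall dilution factor = 6.3846 × 127.67 × 16 × 29.931 = 3.9035 × 10^5
Stock = 256 CFU/mL × 3.9035 × 10^5 = 9.99 × 10^7 CFU/mL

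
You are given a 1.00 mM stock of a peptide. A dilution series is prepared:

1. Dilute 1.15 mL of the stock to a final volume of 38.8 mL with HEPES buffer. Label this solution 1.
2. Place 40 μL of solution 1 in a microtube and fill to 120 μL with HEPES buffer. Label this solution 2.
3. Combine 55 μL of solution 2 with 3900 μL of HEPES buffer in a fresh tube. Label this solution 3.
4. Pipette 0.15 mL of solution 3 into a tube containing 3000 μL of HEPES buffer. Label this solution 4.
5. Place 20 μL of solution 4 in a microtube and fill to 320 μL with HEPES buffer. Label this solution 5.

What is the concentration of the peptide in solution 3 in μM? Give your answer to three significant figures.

0.137 μM

Step 1: 1.15 mL brought to 38.8 mL → factor 38.8/1.15 = 33.739
Step 2: 40 μL brought to 120 μL → factor 120/40 = 3
Step 3: 55 μL + 3900 μL = 3955 μL total → factor 3955/55 = 71.909
Dilution factor through solution 3 = 33.739 × 3 × 71.909 = 7278.5
[solution 3] = 1.00 mM / 7278.5 = 0.0001374 mM = 0.137 μM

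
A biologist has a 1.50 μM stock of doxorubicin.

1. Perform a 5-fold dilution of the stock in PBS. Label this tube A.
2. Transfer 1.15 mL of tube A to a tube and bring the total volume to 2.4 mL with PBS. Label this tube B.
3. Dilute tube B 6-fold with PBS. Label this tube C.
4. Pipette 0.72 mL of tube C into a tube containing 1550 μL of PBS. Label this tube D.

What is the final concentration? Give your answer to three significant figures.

Step 1: 5-fold → factor 5
Step 2: 1.15 mL brought to 2.4 mL → factor 2.4/1.15 = 2.087
Step 3: 6-fold → factor 6
Step 4: 0.72 mL + 1550 μL = 2.27 mL total → factor 2.27/0.72 = 3.1528
Overall dilution factor = 5 × 2.087 × 6 × 3.1528 = 197.39
Final = 1.50 μM / 197.39 = 0.00760 μM

0.00760 μM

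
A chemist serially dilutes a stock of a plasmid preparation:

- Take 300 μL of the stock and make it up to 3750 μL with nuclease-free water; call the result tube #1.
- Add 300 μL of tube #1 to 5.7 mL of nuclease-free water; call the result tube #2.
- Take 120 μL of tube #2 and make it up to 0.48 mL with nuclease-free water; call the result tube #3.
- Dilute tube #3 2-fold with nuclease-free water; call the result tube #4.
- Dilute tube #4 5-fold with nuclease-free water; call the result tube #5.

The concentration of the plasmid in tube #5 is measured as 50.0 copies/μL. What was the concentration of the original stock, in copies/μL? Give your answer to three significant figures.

5.00 × 10^5 copies/μL

Step 1: 300 μL brought to 3750 μL → factor 3750/300 = 12.5
Step 2: 300 μL + 5.7 mL = 6000 μL total → factor 6000/300 = 20
Step 3: 120 μL brought to 0.48 mL → factor 480/120 = 4
Step 4: 2-fold → factor 2
Step 5: 5-fold → factor 5
Overall dilution factor = 12.5 × 20 × 4 × 2 × 5 = 10000
Stock = 50.0 copies/μL × 10000 = 5.00 × 10^5 copies/μL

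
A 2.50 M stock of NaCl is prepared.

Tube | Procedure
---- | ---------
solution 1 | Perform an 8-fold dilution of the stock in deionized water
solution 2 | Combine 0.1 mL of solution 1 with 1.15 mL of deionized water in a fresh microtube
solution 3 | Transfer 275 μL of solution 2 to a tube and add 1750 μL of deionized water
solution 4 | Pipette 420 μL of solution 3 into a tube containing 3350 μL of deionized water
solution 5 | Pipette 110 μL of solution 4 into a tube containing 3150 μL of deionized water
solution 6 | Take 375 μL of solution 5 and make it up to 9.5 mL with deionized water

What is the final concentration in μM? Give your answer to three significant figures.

0.504 μM

Step 1: 8-fold → factor 8
Step 2: 0.1 mL + 1.15 mL = 1.25 mL total → factor 1.25/0.1 = 12.5
Step 3: 275 μL + 1750 μL = 2025 μL total → factor 2025/275 = 7.3636
Step 4: 420 μL + 3350 μL = 3770 μL total → factor 3770/420 = 8.9762
Step 5: 110 μL + 3150 μL = 3260 μL total → factor 3260/110 = 29.636
Step 6: 375 μL brought to 9.5 mL → factor 9500/375 = 25.333
Overall dilution factor = 8 × 12.5 × 7.3636 × 8.9762 × 29.636 × 25.333 = 4.9625 × 10^6
Final = 2.50 M / 4.9625 × 10^6 = 5.038 × 10^-7 M = 0.504 μM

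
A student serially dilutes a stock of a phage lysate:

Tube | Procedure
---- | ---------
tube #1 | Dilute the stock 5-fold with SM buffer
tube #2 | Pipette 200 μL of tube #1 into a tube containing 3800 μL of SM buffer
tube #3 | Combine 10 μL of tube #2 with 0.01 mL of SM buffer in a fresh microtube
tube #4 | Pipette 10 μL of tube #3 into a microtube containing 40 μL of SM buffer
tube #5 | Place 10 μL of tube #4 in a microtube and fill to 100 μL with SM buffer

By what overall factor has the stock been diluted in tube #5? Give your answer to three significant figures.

Step 1: 5-fold → factor 5
Step 2: 200 μL + 3800 μL = 4000 μL total → factor 4000/200 = 20
Step 3: 10 μL + 0.01 mL = 20 μL total → factor 20/10 = 2
Step 4: 10 μL + 40 μL = 50 μL total → factor 50/10 = 5
Step 5: 10 μL brought to 100 μL → factor 100/10 = 10
Overall dilution factor = 5 × 20 × 2 × 5 × 10 = 10000

1.00 × 10^4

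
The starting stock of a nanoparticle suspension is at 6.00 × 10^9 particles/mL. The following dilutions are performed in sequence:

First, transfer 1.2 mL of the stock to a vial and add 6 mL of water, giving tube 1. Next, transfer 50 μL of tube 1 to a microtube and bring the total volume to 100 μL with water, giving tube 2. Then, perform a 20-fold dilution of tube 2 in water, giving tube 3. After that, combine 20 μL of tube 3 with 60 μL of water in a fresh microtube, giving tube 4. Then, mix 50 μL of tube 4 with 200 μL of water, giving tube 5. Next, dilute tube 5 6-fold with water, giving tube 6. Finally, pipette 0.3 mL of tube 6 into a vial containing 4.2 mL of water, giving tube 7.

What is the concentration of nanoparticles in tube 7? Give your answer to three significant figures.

Step 1: 1.2 mL + 6 mL = 7.2 mL total → factor 7.2/1.2 = 6
Step 2: 50 μL brought to 100 μL → factor 100/50 = 2
Step 3: 20-fold → factor 20
Step 4: 20 μL + 60 μL = 80 μL total → factor 80/20 = 4
Step 5: 50 μL + 200 μL = 250 μL total → factor 250/50 = 5
Step 6: 6-fold → factor 6
Step 7: 0.3 mL + 4.2 mL = 4.5 mL total → factor 4.5/0.3 = 15
Overall dilution factor = 6 × 2 × 20 × 4 × 5 × 6 × 15 = 4.32 × 10^5
Final = 6.00 × 10^9 particles/mL / 4.32 × 10^5 = 1.39 × 10^4 particles/mL

1.39 × 10^4 particles/mL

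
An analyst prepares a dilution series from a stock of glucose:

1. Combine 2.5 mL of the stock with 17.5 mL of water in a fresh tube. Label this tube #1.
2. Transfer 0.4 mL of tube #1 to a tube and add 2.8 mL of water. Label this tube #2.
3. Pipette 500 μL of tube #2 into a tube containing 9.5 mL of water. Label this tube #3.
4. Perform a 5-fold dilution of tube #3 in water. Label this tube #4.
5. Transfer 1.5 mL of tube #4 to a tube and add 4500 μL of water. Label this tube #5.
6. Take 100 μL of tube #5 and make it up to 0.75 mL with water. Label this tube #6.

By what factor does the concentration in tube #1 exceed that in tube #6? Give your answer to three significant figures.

Step 1: 2.5 mL + 17.5 mL = 20 mL total → factor 20/2.5 = 8
Step 2: 0.4 mL + 2.8 mL = 3.2 mL total → factor 3.2/0.4 = 8
Step 3: 500 μL + 9.5 mL = 10000 μL total → factor 10000/500 = 20
Step 4: 5-fold → factor 5
Step 5: 1.5 mL + 4500 μL = 6 mL total → factor 6/1.5 = 4
Step 6: 100 μL brought to 0.75 mL → factor 750/100 = 7.5
Dilution factor to tube #1 = 8; to tube #6 = 1.92 × 10^5
[tube #1]/[tube #6] = (factor to tube #6)/(factor to tube #1) = 1.92 × 10^5/8 = 2.40 × 10^4

2.40 × 10^4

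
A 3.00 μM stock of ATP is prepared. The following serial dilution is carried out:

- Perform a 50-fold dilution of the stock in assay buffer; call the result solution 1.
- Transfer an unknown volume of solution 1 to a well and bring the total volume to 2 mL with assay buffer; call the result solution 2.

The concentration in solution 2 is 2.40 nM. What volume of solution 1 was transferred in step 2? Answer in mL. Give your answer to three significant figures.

Step 1: 50-fold → factor 50
Step 2: v brought to 2 mL → factor = 2 mL/v
Product of known-step factors = 50
Overall factor = 3.00 μM / (2.40 nM) = 1250
Step-2 factor = 1250 / 50 = 25
v = 2 mL / 25 = 0.0800 mL

0.0800 mL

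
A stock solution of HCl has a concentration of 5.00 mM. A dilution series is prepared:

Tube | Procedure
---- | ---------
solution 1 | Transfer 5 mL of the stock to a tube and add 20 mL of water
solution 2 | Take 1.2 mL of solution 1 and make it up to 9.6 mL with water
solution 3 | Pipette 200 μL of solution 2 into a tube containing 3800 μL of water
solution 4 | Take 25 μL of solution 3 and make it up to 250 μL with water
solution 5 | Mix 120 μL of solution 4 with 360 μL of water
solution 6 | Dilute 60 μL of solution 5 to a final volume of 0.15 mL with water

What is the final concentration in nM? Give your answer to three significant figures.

62.5 nM

Step 1: 5 mL + 20 mL = 25 mL total → factor 25/5 = 5
Step 2: 1.2 mL brought to 9.6 mL → factor 9.6/1.2 = 8
Step 3: 200 μL + 3800 μL = 4000 μL total → factor 4000/200 = 20
Step 4: 25 μL brought to 250 μL → factor 250/25 = 10
Step 5: 120 μL + 360 μL = 480 μL total → factor 480/120 = 4
Step 6: 60 μL brought to 0.15 mL → factor 150/60 = 2.5
Overall dilution factor = 5 × 8 × 20 × 10 × 4 × 2.5 = 80000
Final = 5.00 mM / 80000 = 6.250 × 10^-5 mM = 62.5 nM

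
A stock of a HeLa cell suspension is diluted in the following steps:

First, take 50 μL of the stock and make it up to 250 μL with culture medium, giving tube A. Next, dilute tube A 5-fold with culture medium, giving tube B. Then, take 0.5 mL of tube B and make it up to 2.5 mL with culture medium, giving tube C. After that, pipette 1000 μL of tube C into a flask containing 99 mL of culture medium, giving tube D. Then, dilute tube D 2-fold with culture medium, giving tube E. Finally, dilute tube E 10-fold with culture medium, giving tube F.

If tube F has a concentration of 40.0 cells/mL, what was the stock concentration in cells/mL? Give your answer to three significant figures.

Step 1: 50 μL brought to 250 μL → factor 250/50 = 5
Step 2: 5-fold → factor 5
Step 3: 0.5 mL brought to 2.5 mL → factor 2.5/0.5 = 5
Step 4: 1000 μL + 99 mL = 1 × 10^5 μL total → factor 1 × 10^5/1000 = 100
Step 5: 2-fold → factor 2
Step 6: 10-fold → factor 10
Overall dilution factor = 5 × 5 × 5 × 100 × 2 × 10 = 2.5 × 10^5
Stock = 40.0 cells/mL × 2.5 × 10^5 = 1.00 × 10^7 cells/mL

1.00 × 10^7 cells/mL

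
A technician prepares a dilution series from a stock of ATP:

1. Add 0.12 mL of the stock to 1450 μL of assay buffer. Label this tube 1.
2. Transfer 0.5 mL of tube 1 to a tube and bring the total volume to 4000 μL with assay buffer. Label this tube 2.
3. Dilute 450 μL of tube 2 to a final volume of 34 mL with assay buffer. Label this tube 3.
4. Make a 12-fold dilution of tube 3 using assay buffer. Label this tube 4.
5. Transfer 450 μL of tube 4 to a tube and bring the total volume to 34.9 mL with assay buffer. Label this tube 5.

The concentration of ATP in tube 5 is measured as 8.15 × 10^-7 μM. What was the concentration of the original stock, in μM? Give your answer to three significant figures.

6.00 μM

Step 1: 0.12 mL + 1450 μL = 1.57 mL total → factor 1.57/0.12 = 13.083
Step 2: 0.5 mL brought to 4000 μL → factor 4/0.5 = 8
Step 3: 450 μL brought to 34 mL → factor 34000/450 = 75.556
Step 4: 12-fold → factor 12
Step 5: 450 μL brought to 34.9 mL → factor 34900/450 = 77.556
Overall dilution factor = 13.083 × 8 × 75.556 × 12 × 77.556 = 7.3598 × 10^6
Stock = 8.15 × 10^-7 μM × 7.3598 × 10^6 = 6.00 μM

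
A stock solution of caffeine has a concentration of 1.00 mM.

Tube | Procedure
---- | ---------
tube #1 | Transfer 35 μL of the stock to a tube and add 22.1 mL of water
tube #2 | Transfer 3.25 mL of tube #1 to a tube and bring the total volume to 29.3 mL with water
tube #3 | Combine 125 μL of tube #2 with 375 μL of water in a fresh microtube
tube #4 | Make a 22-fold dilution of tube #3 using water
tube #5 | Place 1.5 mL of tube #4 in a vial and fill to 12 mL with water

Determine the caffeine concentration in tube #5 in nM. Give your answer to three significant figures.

Step 1: 35 μL + 22.1 mL = 22135 μL total → factor 22135/35 = 632.43
Step 2: 3.25 mL brought to 29.3 mL → factor 29.3/3.25 = 9.0154
Step 3: 125 μL + 375 μL = 500 μL total → factor 500/125 = 4
Step 4: 22-fold → factor 22
Step 5: 1.5 mL brought to 12 mL → factor 12/1.5 = 8
Overall dilution factor = 632.43 × 9.0154 × 4 × 22 × 8 = 4.0139 × 10^6
Final = 1.00 mM / 4.0139 × 10^6 = 2.491 × 10^-7 mM = 0.249 nM

0.249 nM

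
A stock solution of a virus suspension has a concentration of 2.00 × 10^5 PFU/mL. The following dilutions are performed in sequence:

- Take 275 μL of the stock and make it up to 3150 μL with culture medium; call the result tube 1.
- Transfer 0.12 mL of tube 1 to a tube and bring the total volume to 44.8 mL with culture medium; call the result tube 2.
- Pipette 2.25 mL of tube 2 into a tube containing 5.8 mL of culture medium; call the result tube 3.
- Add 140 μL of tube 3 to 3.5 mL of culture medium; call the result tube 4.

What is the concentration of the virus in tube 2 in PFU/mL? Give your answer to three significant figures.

46.8 PFU/mL

Step 1: 275 μL brought to 3150 μL → factor 3150/275 = 11.455
Step 2: 0.12 mL brought to 44.8 mL → factor 44.8/0.12 = 373.33
Dilution factor through tube 2 = 11.455 × 373.33 = 4276.4
[tube 2] = 2.00 × 10^5 PFU/mL / 4276.4 = 46.8 PFU/mL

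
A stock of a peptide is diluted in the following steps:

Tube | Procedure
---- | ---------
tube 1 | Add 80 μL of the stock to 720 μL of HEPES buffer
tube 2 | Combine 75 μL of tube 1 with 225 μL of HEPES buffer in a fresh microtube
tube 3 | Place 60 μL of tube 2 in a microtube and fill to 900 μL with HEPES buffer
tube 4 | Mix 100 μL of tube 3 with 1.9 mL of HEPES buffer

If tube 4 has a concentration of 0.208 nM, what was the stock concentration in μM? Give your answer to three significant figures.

Step 1: 80 μL + 720 μL = 800 μL total → factor 800/80 = 10
Step 2: 75 μL + 225 μL = 300 μL total → factor 300/75 = 4
Step 3: 60 μL brought to 900 μL → factor 900/60 = 15
Step 4: 100 μL + 1.9 mL = 2000 μL total → factor 2000/100 = 20
Overall dilution factor = 10 × 4 × 15 × 20 = 12000
Stock = 0.208 nM × 12000 = 2496 nM = 2.50 μM

2.50 μM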